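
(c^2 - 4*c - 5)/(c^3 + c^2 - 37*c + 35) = (c + 1)/(c^2 + 6*c - 7)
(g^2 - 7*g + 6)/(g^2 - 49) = (g^2 - 7*g + 6)/(g^2 - 49)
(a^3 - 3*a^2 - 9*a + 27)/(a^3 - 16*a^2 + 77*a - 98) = (a^3 - 3*a^2 - 9*a + 27)/(a^3 - 16*a^2 + 77*a - 98)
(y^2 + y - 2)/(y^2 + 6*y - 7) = (y + 2)/(y + 7)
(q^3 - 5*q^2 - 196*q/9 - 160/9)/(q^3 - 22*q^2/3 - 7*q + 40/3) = (q + 4/3)/(q - 1)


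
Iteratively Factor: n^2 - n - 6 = (n + 2)*(n - 3)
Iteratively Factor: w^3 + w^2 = (w + 1)*(w^2) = w*(w + 1)*(w)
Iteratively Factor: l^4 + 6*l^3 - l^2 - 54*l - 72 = (l + 3)*(l^3 + 3*l^2 - 10*l - 24) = (l + 2)*(l + 3)*(l^2 + l - 12) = (l - 3)*(l + 2)*(l + 3)*(l + 4)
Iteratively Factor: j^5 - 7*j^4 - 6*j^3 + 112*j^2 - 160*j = (j - 2)*(j^4 - 5*j^3 - 16*j^2 + 80*j) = j*(j - 2)*(j^3 - 5*j^2 - 16*j + 80) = j*(j - 5)*(j - 2)*(j^2 - 16) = j*(j - 5)*(j - 2)*(j + 4)*(j - 4)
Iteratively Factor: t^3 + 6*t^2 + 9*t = (t + 3)*(t^2 + 3*t) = (t + 3)^2*(t)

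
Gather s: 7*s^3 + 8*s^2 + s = 7*s^3 + 8*s^2 + s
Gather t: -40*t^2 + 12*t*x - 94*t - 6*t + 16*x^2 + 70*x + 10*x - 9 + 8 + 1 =-40*t^2 + t*(12*x - 100) + 16*x^2 + 80*x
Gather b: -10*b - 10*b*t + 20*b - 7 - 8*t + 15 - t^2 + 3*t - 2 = b*(10 - 10*t) - t^2 - 5*t + 6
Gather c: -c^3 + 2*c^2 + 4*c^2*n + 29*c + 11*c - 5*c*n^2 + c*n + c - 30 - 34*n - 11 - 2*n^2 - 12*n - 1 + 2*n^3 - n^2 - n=-c^3 + c^2*(4*n + 2) + c*(-5*n^2 + n + 41) + 2*n^3 - 3*n^2 - 47*n - 42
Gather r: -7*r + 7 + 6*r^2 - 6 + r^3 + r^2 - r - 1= r^3 + 7*r^2 - 8*r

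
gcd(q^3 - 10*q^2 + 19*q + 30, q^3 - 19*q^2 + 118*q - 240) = q^2 - 11*q + 30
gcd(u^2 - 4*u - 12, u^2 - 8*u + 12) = u - 6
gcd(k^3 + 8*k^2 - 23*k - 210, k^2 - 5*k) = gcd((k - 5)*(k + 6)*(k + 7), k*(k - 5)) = k - 5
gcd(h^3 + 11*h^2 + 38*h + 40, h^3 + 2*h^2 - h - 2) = h + 2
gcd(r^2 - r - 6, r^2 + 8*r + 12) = r + 2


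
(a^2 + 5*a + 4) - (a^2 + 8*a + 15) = -3*a - 11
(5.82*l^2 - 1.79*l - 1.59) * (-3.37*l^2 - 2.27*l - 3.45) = -19.6134*l^4 - 7.1791*l^3 - 10.6574*l^2 + 9.7848*l + 5.4855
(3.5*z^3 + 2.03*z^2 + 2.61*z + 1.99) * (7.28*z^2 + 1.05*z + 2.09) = 25.48*z^5 + 18.4534*z^4 + 28.4473*z^3 + 21.4704*z^2 + 7.5444*z + 4.1591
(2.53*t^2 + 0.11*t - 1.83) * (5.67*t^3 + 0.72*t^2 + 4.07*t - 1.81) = 14.3451*t^5 + 2.4453*t^4 + 0.000199999999999367*t^3 - 5.4492*t^2 - 7.6472*t + 3.3123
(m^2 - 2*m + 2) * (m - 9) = m^3 - 11*m^2 + 20*m - 18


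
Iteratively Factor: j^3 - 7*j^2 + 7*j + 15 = (j - 5)*(j^2 - 2*j - 3) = (j - 5)*(j - 3)*(j + 1)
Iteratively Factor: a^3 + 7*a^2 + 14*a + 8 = (a + 1)*(a^2 + 6*a + 8) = (a + 1)*(a + 2)*(a + 4)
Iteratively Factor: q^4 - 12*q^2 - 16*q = (q + 2)*(q^3 - 2*q^2 - 8*q) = (q - 4)*(q + 2)*(q^2 + 2*q) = q*(q - 4)*(q + 2)*(q + 2)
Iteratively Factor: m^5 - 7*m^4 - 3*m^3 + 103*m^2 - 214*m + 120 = (m - 2)*(m^4 - 5*m^3 - 13*m^2 + 77*m - 60) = (m - 3)*(m - 2)*(m^3 - 2*m^2 - 19*m + 20) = (m - 3)*(m - 2)*(m - 1)*(m^2 - m - 20) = (m - 5)*(m - 3)*(m - 2)*(m - 1)*(m + 4)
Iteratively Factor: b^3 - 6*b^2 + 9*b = (b)*(b^2 - 6*b + 9) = b*(b - 3)*(b - 3)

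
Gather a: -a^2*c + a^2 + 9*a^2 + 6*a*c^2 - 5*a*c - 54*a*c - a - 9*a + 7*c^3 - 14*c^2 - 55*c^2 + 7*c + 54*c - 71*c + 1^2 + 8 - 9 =a^2*(10 - c) + a*(6*c^2 - 59*c - 10) + 7*c^3 - 69*c^2 - 10*c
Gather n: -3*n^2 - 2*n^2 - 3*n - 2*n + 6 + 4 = -5*n^2 - 5*n + 10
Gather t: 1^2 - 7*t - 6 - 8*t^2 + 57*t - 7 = -8*t^2 + 50*t - 12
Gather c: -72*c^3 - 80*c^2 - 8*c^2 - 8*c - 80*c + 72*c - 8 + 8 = -72*c^3 - 88*c^2 - 16*c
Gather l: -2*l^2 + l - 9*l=-2*l^2 - 8*l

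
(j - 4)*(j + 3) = j^2 - j - 12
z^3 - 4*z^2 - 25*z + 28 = (z - 7)*(z - 1)*(z + 4)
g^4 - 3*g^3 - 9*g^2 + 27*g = g*(g - 3)^2*(g + 3)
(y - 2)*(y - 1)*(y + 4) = y^3 + y^2 - 10*y + 8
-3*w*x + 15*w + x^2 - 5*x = (-3*w + x)*(x - 5)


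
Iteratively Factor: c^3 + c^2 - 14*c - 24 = (c - 4)*(c^2 + 5*c + 6) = (c - 4)*(c + 2)*(c + 3)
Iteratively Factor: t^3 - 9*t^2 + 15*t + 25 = (t - 5)*(t^2 - 4*t - 5) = (t - 5)^2*(t + 1)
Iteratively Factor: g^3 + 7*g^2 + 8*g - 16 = (g - 1)*(g^2 + 8*g + 16) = (g - 1)*(g + 4)*(g + 4)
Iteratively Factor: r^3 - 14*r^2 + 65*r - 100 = (r - 4)*(r^2 - 10*r + 25) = (r - 5)*(r - 4)*(r - 5)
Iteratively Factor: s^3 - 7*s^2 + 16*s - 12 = (s - 2)*(s^2 - 5*s + 6) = (s - 3)*(s - 2)*(s - 2)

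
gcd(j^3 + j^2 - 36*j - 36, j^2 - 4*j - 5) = j + 1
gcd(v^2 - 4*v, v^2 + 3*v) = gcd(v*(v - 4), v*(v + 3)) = v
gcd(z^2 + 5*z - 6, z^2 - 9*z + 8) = z - 1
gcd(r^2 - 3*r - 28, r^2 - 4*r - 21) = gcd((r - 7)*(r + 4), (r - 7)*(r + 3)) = r - 7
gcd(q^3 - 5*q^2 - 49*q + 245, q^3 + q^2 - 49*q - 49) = q^2 - 49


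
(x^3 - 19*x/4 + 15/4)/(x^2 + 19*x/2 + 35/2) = (2*x^2 - 5*x + 3)/(2*(x + 7))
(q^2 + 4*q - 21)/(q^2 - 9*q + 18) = (q + 7)/(q - 6)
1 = 1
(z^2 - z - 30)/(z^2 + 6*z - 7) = (z^2 - z - 30)/(z^2 + 6*z - 7)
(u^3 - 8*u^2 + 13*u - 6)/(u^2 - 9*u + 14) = (u^3 - 8*u^2 + 13*u - 6)/(u^2 - 9*u + 14)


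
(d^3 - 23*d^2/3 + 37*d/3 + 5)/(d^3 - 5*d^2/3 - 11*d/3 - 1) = (d - 5)/(d + 1)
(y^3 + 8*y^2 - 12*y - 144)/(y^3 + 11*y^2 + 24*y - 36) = (y - 4)/(y - 1)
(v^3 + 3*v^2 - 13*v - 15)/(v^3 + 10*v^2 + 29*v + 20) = (v - 3)/(v + 4)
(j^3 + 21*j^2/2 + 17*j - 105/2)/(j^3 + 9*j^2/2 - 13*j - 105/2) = (2*j^2 + 11*j - 21)/(2*j^2 - j - 21)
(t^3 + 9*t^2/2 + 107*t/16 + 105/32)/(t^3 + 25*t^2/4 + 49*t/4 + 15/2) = (8*t^2 + 26*t + 21)/(8*(t^2 + 5*t + 6))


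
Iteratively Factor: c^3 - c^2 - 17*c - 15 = (c - 5)*(c^2 + 4*c + 3) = (c - 5)*(c + 1)*(c + 3)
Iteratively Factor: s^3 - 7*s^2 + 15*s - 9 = (s - 3)*(s^2 - 4*s + 3) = (s - 3)^2*(s - 1)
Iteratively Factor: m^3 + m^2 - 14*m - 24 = (m - 4)*(m^2 + 5*m + 6) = (m - 4)*(m + 2)*(m + 3)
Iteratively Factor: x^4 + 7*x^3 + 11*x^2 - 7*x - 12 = (x - 1)*(x^3 + 8*x^2 + 19*x + 12) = (x - 1)*(x + 3)*(x^2 + 5*x + 4) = (x - 1)*(x + 1)*(x + 3)*(x + 4)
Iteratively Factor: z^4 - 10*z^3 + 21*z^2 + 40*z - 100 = (z - 5)*(z^3 - 5*z^2 - 4*z + 20) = (z - 5)*(z - 2)*(z^2 - 3*z - 10) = (z - 5)*(z - 2)*(z + 2)*(z - 5)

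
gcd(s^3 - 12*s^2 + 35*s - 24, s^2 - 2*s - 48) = s - 8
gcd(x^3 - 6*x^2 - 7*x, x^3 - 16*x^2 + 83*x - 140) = x - 7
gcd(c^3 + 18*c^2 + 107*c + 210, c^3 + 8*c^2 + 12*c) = c + 6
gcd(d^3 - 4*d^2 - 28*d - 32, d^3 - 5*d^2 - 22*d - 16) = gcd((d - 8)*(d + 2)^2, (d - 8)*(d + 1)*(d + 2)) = d^2 - 6*d - 16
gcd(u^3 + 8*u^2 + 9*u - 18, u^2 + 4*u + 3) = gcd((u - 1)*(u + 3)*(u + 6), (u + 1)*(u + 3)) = u + 3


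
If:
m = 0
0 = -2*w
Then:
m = 0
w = 0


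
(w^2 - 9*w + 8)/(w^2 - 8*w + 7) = (w - 8)/(w - 7)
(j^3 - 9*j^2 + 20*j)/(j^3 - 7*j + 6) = j*(j^2 - 9*j + 20)/(j^3 - 7*j + 6)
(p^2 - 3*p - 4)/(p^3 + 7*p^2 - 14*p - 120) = (p + 1)/(p^2 + 11*p + 30)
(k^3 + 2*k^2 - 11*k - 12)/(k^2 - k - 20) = (k^2 - 2*k - 3)/(k - 5)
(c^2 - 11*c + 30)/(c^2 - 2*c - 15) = (c - 6)/(c + 3)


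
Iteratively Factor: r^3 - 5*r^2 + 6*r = (r)*(r^2 - 5*r + 6) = r*(r - 3)*(r - 2)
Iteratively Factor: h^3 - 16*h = (h + 4)*(h^2 - 4*h) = (h - 4)*(h + 4)*(h)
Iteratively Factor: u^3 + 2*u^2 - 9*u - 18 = (u + 2)*(u^2 - 9) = (u + 2)*(u + 3)*(u - 3)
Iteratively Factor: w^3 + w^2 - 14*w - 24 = (w + 2)*(w^2 - w - 12) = (w - 4)*(w + 2)*(w + 3)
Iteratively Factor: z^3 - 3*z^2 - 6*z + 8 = (z + 2)*(z^2 - 5*z + 4) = (z - 1)*(z + 2)*(z - 4)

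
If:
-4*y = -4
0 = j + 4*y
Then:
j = -4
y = 1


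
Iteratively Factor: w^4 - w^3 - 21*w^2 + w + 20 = (w - 5)*(w^3 + 4*w^2 - w - 4) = (w - 5)*(w - 1)*(w^2 + 5*w + 4) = (w - 5)*(w - 1)*(w + 4)*(w + 1)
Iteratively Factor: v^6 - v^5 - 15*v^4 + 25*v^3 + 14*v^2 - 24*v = (v - 1)*(v^5 - 15*v^3 + 10*v^2 + 24*v) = (v - 3)*(v - 1)*(v^4 + 3*v^3 - 6*v^2 - 8*v) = (v - 3)*(v - 2)*(v - 1)*(v^3 + 5*v^2 + 4*v) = (v - 3)*(v - 2)*(v - 1)*(v + 1)*(v^2 + 4*v) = v*(v - 3)*(v - 2)*(v - 1)*(v + 1)*(v + 4)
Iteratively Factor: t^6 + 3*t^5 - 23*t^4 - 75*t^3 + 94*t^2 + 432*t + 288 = (t + 3)*(t^5 - 23*t^3 - 6*t^2 + 112*t + 96) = (t - 4)*(t + 3)*(t^4 + 4*t^3 - 7*t^2 - 34*t - 24) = (t - 4)*(t + 1)*(t + 3)*(t^3 + 3*t^2 - 10*t - 24) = (t - 4)*(t - 3)*(t + 1)*(t + 3)*(t^2 + 6*t + 8) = (t - 4)*(t - 3)*(t + 1)*(t + 2)*(t + 3)*(t + 4)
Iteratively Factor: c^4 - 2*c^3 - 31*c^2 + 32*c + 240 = (c + 3)*(c^3 - 5*c^2 - 16*c + 80) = (c - 5)*(c + 3)*(c^2 - 16) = (c - 5)*(c - 4)*(c + 3)*(c + 4)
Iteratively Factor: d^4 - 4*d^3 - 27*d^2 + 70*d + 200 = (d - 5)*(d^3 + d^2 - 22*d - 40) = (d - 5)^2*(d^2 + 6*d + 8) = (d - 5)^2*(d + 4)*(d + 2)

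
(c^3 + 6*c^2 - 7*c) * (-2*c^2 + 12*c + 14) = -2*c^5 + 100*c^3 - 98*c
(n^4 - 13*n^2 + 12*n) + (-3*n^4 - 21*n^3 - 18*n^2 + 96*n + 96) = -2*n^4 - 21*n^3 - 31*n^2 + 108*n + 96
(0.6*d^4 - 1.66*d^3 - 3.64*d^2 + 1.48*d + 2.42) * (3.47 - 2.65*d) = -1.59*d^5 + 6.481*d^4 + 3.8858*d^3 - 16.5528*d^2 - 1.2774*d + 8.3974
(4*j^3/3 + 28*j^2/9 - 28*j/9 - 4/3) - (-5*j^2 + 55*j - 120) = 4*j^3/3 + 73*j^2/9 - 523*j/9 + 356/3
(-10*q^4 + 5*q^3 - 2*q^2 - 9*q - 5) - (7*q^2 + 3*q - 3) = -10*q^4 + 5*q^3 - 9*q^2 - 12*q - 2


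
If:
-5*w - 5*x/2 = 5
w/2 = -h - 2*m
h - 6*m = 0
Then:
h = 3*x/16 + 3/8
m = x/32 + 1/16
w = -x/2 - 1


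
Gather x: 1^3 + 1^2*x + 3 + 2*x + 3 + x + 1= 4*x + 8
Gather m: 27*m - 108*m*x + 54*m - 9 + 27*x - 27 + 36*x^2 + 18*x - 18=m*(81 - 108*x) + 36*x^2 + 45*x - 54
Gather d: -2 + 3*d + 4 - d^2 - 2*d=-d^2 + d + 2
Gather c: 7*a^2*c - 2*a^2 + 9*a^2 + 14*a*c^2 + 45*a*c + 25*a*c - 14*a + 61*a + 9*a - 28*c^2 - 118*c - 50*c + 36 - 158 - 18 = 7*a^2 + 56*a + c^2*(14*a - 28) + c*(7*a^2 + 70*a - 168) - 140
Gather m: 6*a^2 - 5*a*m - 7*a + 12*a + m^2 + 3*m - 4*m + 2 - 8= 6*a^2 + 5*a + m^2 + m*(-5*a - 1) - 6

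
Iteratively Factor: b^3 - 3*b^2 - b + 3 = (b - 1)*(b^2 - 2*b - 3) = (b - 1)*(b + 1)*(b - 3)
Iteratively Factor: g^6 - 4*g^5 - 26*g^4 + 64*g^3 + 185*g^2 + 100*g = (g - 5)*(g^5 + g^4 - 21*g^3 - 41*g^2 - 20*g) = g*(g - 5)*(g^4 + g^3 - 21*g^2 - 41*g - 20) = g*(g - 5)*(g + 4)*(g^3 - 3*g^2 - 9*g - 5) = g*(g - 5)*(g + 1)*(g + 4)*(g^2 - 4*g - 5) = g*(g - 5)^2*(g + 1)*(g + 4)*(g + 1)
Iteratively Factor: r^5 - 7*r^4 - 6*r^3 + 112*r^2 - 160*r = (r - 4)*(r^4 - 3*r^3 - 18*r^2 + 40*r) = (r - 4)*(r + 4)*(r^3 - 7*r^2 + 10*r) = (r - 4)*(r - 2)*(r + 4)*(r^2 - 5*r) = r*(r - 4)*(r - 2)*(r + 4)*(r - 5)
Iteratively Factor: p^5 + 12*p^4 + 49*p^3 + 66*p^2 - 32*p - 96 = (p + 2)*(p^4 + 10*p^3 + 29*p^2 + 8*p - 48) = (p + 2)*(p + 3)*(p^3 + 7*p^2 + 8*p - 16) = (p + 2)*(p + 3)*(p + 4)*(p^2 + 3*p - 4) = (p + 2)*(p + 3)*(p + 4)^2*(p - 1)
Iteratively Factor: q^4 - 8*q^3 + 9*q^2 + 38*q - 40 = (q - 1)*(q^3 - 7*q^2 + 2*q + 40) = (q - 1)*(q + 2)*(q^2 - 9*q + 20) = (q - 4)*(q - 1)*(q + 2)*(q - 5)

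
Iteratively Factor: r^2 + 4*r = (r)*(r + 4)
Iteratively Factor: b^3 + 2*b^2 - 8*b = (b + 4)*(b^2 - 2*b) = (b - 2)*(b + 4)*(b)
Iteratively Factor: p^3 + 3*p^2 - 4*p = (p - 1)*(p^2 + 4*p) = p*(p - 1)*(p + 4)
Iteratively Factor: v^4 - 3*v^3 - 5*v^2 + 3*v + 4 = (v + 1)*(v^3 - 4*v^2 - v + 4) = (v + 1)^2*(v^2 - 5*v + 4) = (v - 4)*(v + 1)^2*(v - 1)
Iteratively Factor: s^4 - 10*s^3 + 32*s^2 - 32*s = (s - 4)*(s^3 - 6*s^2 + 8*s) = (s - 4)*(s - 2)*(s^2 - 4*s) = s*(s - 4)*(s - 2)*(s - 4)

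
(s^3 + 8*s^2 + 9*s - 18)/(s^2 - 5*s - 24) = (s^2 + 5*s - 6)/(s - 8)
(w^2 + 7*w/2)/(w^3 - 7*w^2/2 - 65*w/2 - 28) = w/(w^2 - 7*w - 8)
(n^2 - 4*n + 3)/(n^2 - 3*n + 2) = (n - 3)/(n - 2)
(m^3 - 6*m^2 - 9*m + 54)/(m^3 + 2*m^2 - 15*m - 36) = (m^2 - 9*m + 18)/(m^2 - m - 12)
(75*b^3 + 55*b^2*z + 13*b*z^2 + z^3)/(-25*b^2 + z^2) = (15*b^2 + 8*b*z + z^2)/(-5*b + z)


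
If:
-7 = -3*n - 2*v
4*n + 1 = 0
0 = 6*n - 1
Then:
No Solution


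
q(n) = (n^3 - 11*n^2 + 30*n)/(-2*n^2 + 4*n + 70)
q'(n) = (4*n - 4)*(n^3 - 11*n^2 + 30*n)/(-2*n^2 + 4*n + 70)^2 + (3*n^2 - 22*n + 30)/(-2*n^2 + 4*n + 70)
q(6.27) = 0.13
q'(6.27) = 0.78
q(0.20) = 0.08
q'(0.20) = 0.36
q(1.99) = 0.34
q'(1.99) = -0.01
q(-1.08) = -0.73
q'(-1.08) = 1.00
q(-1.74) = -1.59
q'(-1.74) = 1.66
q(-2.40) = -3.05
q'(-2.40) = 2.90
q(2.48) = 0.33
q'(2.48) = -0.06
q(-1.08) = -0.73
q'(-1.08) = 1.00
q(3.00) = 0.28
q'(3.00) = -0.11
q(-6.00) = 30.46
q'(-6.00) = 22.42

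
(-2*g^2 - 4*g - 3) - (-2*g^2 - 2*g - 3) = -2*g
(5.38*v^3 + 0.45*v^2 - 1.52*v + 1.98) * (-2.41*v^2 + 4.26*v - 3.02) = -12.9658*v^5 + 21.8343*v^4 - 10.6674*v^3 - 12.606*v^2 + 13.0252*v - 5.9796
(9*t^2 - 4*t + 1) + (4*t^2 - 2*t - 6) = 13*t^2 - 6*t - 5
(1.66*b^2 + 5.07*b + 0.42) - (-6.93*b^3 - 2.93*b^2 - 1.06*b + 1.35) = 6.93*b^3 + 4.59*b^2 + 6.13*b - 0.93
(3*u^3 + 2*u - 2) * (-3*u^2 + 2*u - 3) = -9*u^5 + 6*u^4 - 15*u^3 + 10*u^2 - 10*u + 6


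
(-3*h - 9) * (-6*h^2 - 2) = 18*h^3 + 54*h^2 + 6*h + 18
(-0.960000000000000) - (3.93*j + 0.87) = -3.93*j - 1.83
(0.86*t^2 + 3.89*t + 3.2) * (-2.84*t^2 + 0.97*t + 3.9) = -2.4424*t^4 - 10.2134*t^3 - 1.9607*t^2 + 18.275*t + 12.48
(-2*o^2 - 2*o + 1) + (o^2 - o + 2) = -o^2 - 3*o + 3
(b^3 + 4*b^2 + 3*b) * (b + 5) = b^4 + 9*b^3 + 23*b^2 + 15*b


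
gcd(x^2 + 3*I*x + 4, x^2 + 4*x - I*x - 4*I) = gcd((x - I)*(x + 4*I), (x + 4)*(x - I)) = x - I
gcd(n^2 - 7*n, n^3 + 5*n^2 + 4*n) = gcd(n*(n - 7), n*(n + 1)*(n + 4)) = n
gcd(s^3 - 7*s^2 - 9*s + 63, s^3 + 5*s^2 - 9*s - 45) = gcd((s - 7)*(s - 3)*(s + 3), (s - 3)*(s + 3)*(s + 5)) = s^2 - 9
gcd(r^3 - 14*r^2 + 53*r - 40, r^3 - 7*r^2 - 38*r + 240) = r^2 - 13*r + 40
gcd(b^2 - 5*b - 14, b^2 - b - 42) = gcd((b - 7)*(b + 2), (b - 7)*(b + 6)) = b - 7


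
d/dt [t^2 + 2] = 2*t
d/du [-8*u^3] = -24*u^2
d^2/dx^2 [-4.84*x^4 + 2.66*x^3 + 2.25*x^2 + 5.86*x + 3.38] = -58.08*x^2 + 15.96*x + 4.5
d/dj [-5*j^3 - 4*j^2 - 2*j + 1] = -15*j^2 - 8*j - 2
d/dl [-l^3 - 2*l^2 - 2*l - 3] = -3*l^2 - 4*l - 2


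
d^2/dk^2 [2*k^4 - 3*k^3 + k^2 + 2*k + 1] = 24*k^2 - 18*k + 2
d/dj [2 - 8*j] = -8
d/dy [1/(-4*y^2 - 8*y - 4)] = (y + 1)/(2*(y^2 + 2*y + 1)^2)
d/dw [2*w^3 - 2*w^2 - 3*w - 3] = 6*w^2 - 4*w - 3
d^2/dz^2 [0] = 0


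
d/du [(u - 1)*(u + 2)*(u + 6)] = 3*u^2 + 14*u + 4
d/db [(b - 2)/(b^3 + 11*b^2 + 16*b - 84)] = (-2*b - 13)/(b^4 + 26*b^3 + 253*b^2 + 1092*b + 1764)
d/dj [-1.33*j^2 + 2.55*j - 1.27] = 2.55 - 2.66*j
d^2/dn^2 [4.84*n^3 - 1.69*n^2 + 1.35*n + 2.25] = 29.04*n - 3.38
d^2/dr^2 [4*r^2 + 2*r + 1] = 8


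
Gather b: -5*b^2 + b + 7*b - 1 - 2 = -5*b^2 + 8*b - 3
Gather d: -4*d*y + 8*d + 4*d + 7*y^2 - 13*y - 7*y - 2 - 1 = d*(12 - 4*y) + 7*y^2 - 20*y - 3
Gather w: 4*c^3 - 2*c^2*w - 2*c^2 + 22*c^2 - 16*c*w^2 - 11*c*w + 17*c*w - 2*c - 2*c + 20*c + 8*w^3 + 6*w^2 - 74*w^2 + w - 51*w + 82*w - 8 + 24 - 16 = 4*c^3 + 20*c^2 + 16*c + 8*w^3 + w^2*(-16*c - 68) + w*(-2*c^2 + 6*c + 32)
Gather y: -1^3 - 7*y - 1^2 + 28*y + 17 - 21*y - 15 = 0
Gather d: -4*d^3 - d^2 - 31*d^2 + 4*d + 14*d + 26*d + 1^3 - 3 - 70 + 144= -4*d^3 - 32*d^2 + 44*d + 72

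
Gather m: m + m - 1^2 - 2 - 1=2*m - 4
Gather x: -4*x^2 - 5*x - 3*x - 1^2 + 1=-4*x^2 - 8*x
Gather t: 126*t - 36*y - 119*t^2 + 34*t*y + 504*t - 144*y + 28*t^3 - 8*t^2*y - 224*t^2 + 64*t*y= 28*t^3 + t^2*(-8*y - 343) + t*(98*y + 630) - 180*y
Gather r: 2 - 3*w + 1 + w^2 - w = w^2 - 4*w + 3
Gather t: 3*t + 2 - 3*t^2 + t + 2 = -3*t^2 + 4*t + 4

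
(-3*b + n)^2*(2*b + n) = 18*b^3 - 3*b^2*n - 4*b*n^2 + n^3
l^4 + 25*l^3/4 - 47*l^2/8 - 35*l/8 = l*(l - 5/4)*(l + 1/2)*(l + 7)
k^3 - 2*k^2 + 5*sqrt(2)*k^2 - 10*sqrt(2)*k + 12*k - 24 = (k - 2)*(k + 2*sqrt(2))*(k + 3*sqrt(2))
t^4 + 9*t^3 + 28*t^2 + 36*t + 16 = (t + 1)*(t + 2)^2*(t + 4)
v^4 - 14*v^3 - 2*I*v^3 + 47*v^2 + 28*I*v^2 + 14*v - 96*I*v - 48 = (v - 8)*(v - 6)*(v - I)^2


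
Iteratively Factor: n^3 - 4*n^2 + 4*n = (n)*(n^2 - 4*n + 4) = n*(n - 2)*(n - 2)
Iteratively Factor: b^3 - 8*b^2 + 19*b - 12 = (b - 1)*(b^2 - 7*b + 12) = (b - 4)*(b - 1)*(b - 3)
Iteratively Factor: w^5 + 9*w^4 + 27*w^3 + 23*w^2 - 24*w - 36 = (w + 3)*(w^4 + 6*w^3 + 9*w^2 - 4*w - 12) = (w + 3)^2*(w^3 + 3*w^2 - 4) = (w - 1)*(w + 3)^2*(w^2 + 4*w + 4) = (w - 1)*(w + 2)*(w + 3)^2*(w + 2)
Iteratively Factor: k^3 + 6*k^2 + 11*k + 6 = (k + 3)*(k^2 + 3*k + 2) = (k + 1)*(k + 3)*(k + 2)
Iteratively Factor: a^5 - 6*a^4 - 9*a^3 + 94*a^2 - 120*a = (a - 5)*(a^4 - a^3 - 14*a^2 + 24*a) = (a - 5)*(a + 4)*(a^3 - 5*a^2 + 6*a) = (a - 5)*(a - 3)*(a + 4)*(a^2 - 2*a) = (a - 5)*(a - 3)*(a - 2)*(a + 4)*(a)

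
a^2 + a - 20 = (a - 4)*(a + 5)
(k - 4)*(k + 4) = k^2 - 16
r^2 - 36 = (r - 6)*(r + 6)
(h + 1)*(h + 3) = h^2 + 4*h + 3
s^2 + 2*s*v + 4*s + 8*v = (s + 4)*(s + 2*v)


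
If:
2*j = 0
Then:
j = 0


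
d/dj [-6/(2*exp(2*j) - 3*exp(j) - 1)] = (24*exp(j) - 18)*exp(j)/(-2*exp(2*j) + 3*exp(j) + 1)^2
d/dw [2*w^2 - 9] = 4*w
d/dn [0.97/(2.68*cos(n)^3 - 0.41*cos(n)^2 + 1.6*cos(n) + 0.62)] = (7.7988*cos(n)^2 - 0.7954*cos(n) + 1.552)*sin(n)/(2.68*cos(n)^3 - 0.41*cos(n)^2 + 1.6*cos(n) + 0.62)^2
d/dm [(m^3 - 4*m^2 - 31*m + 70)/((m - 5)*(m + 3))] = (m^4 - 4*m^3 - 6*m^2 - 20*m + 605)/(m^4 - 4*m^3 - 26*m^2 + 60*m + 225)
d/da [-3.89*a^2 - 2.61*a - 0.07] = -7.78*a - 2.61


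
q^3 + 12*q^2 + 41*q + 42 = (q + 2)*(q + 3)*(q + 7)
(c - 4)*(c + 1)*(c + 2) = c^3 - c^2 - 10*c - 8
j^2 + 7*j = j*(j + 7)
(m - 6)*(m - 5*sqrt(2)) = m^2 - 5*sqrt(2)*m - 6*m + 30*sqrt(2)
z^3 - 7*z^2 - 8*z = z*(z - 8)*(z + 1)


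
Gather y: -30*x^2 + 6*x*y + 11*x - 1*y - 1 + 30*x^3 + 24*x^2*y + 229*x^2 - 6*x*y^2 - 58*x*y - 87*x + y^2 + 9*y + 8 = 30*x^3 + 199*x^2 - 76*x + y^2*(1 - 6*x) + y*(24*x^2 - 52*x + 8) + 7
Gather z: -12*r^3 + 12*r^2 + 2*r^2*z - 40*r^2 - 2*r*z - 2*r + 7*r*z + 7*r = -12*r^3 - 28*r^2 + 5*r + z*(2*r^2 + 5*r)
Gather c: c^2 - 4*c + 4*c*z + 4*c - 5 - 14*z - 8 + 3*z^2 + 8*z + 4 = c^2 + 4*c*z + 3*z^2 - 6*z - 9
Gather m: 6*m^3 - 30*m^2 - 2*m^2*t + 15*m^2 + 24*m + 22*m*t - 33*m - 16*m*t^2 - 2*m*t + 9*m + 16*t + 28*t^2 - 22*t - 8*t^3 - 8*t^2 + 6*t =6*m^3 + m^2*(-2*t - 15) + m*(-16*t^2 + 20*t) - 8*t^3 + 20*t^2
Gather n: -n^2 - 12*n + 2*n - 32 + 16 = -n^2 - 10*n - 16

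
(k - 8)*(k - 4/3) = k^2 - 28*k/3 + 32/3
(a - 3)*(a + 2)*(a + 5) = a^3 + 4*a^2 - 11*a - 30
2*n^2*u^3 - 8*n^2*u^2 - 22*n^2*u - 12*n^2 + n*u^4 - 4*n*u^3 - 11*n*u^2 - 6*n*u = (2*n + u)*(u - 6)*(u + 1)*(n*u + n)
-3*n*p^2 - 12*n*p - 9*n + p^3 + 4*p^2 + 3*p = (-3*n + p)*(p + 1)*(p + 3)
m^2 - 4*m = m*(m - 4)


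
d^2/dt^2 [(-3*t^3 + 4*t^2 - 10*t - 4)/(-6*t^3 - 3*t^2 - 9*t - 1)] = 2*(-198*t^6 + 594*t^5 + 1944*t^4 + 636*t^3 + 513*t^2 + 171*t + 218)/(216*t^9 + 324*t^8 + 1134*t^7 + 1107*t^6 + 1809*t^5 + 1080*t^4 + 909*t^3 + 252*t^2 + 27*t + 1)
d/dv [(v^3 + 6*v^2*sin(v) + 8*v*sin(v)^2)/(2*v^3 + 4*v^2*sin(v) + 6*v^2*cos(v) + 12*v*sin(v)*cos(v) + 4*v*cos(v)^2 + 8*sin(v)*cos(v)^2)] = (3*v^3*sin(v)/2 + 2*v^3*cos(v) - 2*v^2*sin(v) + v^2*sin(2*v) + 3*v^2*cos(v)/2 + 6*v^2 + 5*v*cos(v) + v*cos(2*v) - v*cos(3*v) + v + sin(v) + sin(3*v))/((v + cos(v))^2*(v + 2*cos(v))^2)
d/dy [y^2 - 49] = 2*y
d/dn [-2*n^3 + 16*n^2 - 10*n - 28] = -6*n^2 + 32*n - 10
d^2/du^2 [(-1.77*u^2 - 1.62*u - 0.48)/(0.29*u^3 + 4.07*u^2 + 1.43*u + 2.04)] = (-0.297714*u^6 - 0.817451999999996*u^5 - 7.55281800000006*u^4 - 26.12835*u^3 + 50.775192*u^2 + 65.645136*u + 0.727248000000003)/(0.024389*u^9 + 1.026861*u^8 + 14.772252*u^7 + 78.060809*u^6 + 87.289356*u^5 + 131.421345*u^4 + 77.782823*u^3 + 63.327924*u^2 + 17.853264*u + 8.489664)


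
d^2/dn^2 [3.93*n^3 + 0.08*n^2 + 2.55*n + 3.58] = 23.58*n + 0.16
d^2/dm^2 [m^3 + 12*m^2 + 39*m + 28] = 6*m + 24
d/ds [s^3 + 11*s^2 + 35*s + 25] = 3*s^2 + 22*s + 35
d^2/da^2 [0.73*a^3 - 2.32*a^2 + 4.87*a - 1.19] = 4.38*a - 4.64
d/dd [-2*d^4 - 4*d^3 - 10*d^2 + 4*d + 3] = -8*d^3 - 12*d^2 - 20*d + 4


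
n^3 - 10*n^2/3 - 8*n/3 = n*(n - 4)*(n + 2/3)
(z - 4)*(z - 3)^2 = z^3 - 10*z^2 + 33*z - 36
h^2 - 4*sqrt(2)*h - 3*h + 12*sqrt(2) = (h - 3)*(h - 4*sqrt(2))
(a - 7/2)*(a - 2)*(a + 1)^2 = a^4 - 7*a^3/2 - 3*a^2 + 17*a/2 + 7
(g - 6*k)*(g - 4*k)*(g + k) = g^3 - 9*g^2*k + 14*g*k^2 + 24*k^3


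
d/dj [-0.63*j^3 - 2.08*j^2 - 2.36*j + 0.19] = -1.89*j^2 - 4.16*j - 2.36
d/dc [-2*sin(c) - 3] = -2*cos(c)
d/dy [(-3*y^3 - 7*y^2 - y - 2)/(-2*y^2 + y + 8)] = 3*(2*y^4 - 2*y^3 - 27*y^2 - 40*y - 2)/(4*y^4 - 4*y^3 - 31*y^2 + 16*y + 64)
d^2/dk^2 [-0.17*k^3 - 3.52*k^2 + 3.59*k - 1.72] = -1.02*k - 7.04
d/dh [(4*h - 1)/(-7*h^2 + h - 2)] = (-28*h^2 + 4*h + (4*h - 1)*(14*h - 1) - 8)/(7*h^2 - h + 2)^2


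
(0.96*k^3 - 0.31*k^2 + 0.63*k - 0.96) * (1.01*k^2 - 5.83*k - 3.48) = 0.9696*k^5 - 5.9099*k^4 - 0.8972*k^3 - 3.5637*k^2 + 3.4044*k + 3.3408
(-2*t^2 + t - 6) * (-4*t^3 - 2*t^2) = 8*t^5 + 22*t^3 + 12*t^2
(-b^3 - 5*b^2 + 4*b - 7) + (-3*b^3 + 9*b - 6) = -4*b^3 - 5*b^2 + 13*b - 13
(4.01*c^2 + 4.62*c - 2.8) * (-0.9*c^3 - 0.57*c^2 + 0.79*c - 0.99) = -3.609*c^5 - 6.4437*c^4 + 3.0545*c^3 + 1.2759*c^2 - 6.7858*c + 2.772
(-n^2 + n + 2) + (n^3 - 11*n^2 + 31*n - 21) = n^3 - 12*n^2 + 32*n - 19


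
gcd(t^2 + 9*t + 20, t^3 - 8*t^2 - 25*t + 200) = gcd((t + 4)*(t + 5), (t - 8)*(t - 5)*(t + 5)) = t + 5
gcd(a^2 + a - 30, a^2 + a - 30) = a^2 + a - 30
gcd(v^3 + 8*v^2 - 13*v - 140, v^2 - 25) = v + 5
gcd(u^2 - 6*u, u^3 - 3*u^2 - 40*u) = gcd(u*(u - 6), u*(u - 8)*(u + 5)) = u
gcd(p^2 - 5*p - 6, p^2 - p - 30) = p - 6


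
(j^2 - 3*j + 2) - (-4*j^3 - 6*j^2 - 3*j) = 4*j^3 + 7*j^2 + 2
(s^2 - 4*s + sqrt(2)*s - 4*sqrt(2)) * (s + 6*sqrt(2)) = s^3 - 4*s^2 + 7*sqrt(2)*s^2 - 28*sqrt(2)*s + 12*s - 48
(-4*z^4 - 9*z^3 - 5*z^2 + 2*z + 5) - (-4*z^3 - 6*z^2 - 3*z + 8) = -4*z^4 - 5*z^3 + z^2 + 5*z - 3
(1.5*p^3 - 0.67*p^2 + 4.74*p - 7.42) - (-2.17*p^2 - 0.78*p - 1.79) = 1.5*p^3 + 1.5*p^2 + 5.52*p - 5.63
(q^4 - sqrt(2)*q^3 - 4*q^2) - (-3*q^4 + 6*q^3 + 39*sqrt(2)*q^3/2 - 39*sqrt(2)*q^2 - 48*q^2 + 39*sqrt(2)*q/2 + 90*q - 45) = 4*q^4 - 41*sqrt(2)*q^3/2 - 6*q^3 + 44*q^2 + 39*sqrt(2)*q^2 - 90*q - 39*sqrt(2)*q/2 + 45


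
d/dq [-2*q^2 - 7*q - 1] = -4*q - 7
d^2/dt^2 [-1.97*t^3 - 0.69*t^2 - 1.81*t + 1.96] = -11.82*t - 1.38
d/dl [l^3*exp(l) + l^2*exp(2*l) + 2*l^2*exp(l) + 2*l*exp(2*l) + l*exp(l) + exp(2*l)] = (l^3 + 2*l^2*exp(l) + 5*l^2 + 6*l*exp(l) + 5*l + 4*exp(l) + 1)*exp(l)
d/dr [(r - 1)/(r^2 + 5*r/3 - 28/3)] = 3*(-3*r^2 + 6*r - 23)/(9*r^4 + 30*r^3 - 143*r^2 - 280*r + 784)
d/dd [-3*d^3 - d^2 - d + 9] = -9*d^2 - 2*d - 1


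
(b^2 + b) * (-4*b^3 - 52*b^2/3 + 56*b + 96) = -4*b^5 - 64*b^4/3 + 116*b^3/3 + 152*b^2 + 96*b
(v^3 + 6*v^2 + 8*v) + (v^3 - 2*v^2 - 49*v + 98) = 2*v^3 + 4*v^2 - 41*v + 98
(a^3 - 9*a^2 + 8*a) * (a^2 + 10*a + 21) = a^5 + a^4 - 61*a^3 - 109*a^2 + 168*a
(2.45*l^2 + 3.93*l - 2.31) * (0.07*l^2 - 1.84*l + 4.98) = 0.1715*l^4 - 4.2329*l^3 + 4.8081*l^2 + 23.8218*l - 11.5038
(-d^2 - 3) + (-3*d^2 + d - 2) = -4*d^2 + d - 5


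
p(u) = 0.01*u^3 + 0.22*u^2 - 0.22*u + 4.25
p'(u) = 0.03*u^2 + 0.44*u - 0.22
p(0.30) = 4.20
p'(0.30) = -0.09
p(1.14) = 4.30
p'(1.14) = 0.32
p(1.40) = 4.40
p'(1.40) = 0.45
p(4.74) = 9.22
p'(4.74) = 2.54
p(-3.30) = 7.01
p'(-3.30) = -1.35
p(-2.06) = 5.55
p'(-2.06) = -1.00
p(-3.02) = 6.65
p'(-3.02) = -1.28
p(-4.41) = 8.64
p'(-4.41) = -1.58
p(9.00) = 27.38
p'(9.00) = 6.17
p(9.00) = 27.38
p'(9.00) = 6.17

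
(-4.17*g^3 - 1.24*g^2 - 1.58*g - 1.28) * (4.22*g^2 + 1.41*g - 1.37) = -17.5974*g^5 - 11.1125*g^4 - 2.7031*g^3 - 5.9306*g^2 + 0.3598*g + 1.7536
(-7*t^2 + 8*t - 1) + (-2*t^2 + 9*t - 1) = -9*t^2 + 17*t - 2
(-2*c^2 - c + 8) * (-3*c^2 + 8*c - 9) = 6*c^4 - 13*c^3 - 14*c^2 + 73*c - 72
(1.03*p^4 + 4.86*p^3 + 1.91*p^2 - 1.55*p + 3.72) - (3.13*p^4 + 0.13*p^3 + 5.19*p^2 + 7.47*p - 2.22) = -2.1*p^4 + 4.73*p^3 - 3.28*p^2 - 9.02*p + 5.94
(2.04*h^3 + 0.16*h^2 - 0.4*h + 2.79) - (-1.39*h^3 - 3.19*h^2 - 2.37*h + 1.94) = 3.43*h^3 + 3.35*h^2 + 1.97*h + 0.85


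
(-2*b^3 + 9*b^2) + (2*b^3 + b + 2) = 9*b^2 + b + 2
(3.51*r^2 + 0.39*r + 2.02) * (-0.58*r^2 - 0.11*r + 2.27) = -2.0358*r^4 - 0.6123*r^3 + 6.7532*r^2 + 0.6631*r + 4.5854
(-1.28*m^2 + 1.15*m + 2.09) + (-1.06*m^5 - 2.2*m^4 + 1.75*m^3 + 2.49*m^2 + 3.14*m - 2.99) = -1.06*m^5 - 2.2*m^4 + 1.75*m^3 + 1.21*m^2 + 4.29*m - 0.9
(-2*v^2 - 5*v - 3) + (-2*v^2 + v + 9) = -4*v^2 - 4*v + 6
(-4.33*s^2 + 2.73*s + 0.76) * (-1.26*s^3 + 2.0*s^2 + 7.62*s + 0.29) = 5.4558*s^5 - 12.0998*s^4 - 28.4922*s^3 + 21.0669*s^2 + 6.5829*s + 0.2204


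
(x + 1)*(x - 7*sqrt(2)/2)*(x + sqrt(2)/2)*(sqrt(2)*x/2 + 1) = sqrt(2)*x^4/2 - 2*x^3 + sqrt(2)*x^3/2 - 19*sqrt(2)*x^2/4 - 2*x^2 - 19*sqrt(2)*x/4 - 7*x/2 - 7/2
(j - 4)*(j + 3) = j^2 - j - 12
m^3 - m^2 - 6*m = m*(m - 3)*(m + 2)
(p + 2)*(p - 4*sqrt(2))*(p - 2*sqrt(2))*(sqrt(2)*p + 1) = sqrt(2)*p^4 - 11*p^3 + 2*sqrt(2)*p^3 - 22*p^2 + 10*sqrt(2)*p^2 + 16*p + 20*sqrt(2)*p + 32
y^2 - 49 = (y - 7)*(y + 7)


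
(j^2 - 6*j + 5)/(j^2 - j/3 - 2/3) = 3*(j - 5)/(3*j + 2)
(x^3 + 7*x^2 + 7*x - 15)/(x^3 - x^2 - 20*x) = (-x^3 - 7*x^2 - 7*x + 15)/(x*(-x^2 + x + 20))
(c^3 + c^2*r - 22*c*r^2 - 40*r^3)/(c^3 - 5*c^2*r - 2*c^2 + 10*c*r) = (c^2 + 6*c*r + 8*r^2)/(c*(c - 2))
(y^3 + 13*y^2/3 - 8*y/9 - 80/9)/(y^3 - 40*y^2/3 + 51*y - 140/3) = (3*y^2 + 17*y + 20)/(3*(y^2 - 12*y + 35))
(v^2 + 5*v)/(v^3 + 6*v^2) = (v + 5)/(v*(v + 6))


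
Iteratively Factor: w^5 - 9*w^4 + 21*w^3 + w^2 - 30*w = (w - 3)*(w^4 - 6*w^3 + 3*w^2 + 10*w) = (w - 5)*(w - 3)*(w^3 - w^2 - 2*w) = (w - 5)*(w - 3)*(w + 1)*(w^2 - 2*w) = (w - 5)*(w - 3)*(w - 2)*(w + 1)*(w)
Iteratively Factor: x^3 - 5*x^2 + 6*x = (x - 2)*(x^2 - 3*x) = x*(x - 2)*(x - 3)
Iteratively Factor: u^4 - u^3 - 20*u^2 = (u)*(u^3 - u^2 - 20*u) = u^2*(u^2 - u - 20) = u^2*(u - 5)*(u + 4)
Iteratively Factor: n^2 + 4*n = (n)*(n + 4)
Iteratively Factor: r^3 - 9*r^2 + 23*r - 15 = (r - 3)*(r^2 - 6*r + 5) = (r - 5)*(r - 3)*(r - 1)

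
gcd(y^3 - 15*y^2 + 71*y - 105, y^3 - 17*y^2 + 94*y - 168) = y - 7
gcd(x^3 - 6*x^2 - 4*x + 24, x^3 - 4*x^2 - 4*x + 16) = x^2 - 4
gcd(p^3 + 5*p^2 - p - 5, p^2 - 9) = 1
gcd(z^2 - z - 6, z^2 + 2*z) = z + 2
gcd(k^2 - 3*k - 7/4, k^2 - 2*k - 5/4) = k + 1/2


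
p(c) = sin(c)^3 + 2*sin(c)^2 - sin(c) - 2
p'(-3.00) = 1.49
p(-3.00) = -1.82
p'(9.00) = -1.06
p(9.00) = -2.00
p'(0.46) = 1.22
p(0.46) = -1.96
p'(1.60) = -0.18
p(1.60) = -0.00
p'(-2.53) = 1.89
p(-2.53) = -0.96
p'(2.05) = -2.26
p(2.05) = -0.61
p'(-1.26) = -0.64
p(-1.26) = -0.10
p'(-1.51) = -0.12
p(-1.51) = -0.00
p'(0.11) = -0.52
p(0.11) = -2.08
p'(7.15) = 2.45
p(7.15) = -1.16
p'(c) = 3*sin(c)^2*cos(c) + 4*sin(c)*cos(c) - cos(c)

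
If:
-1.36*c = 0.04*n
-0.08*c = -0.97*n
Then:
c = 0.00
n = 0.00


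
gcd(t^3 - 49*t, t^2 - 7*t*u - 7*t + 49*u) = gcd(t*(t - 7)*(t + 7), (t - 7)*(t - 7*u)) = t - 7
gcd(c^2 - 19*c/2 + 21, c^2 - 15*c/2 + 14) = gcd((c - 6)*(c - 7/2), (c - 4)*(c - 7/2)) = c - 7/2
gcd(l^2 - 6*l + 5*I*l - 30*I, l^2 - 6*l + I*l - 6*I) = l - 6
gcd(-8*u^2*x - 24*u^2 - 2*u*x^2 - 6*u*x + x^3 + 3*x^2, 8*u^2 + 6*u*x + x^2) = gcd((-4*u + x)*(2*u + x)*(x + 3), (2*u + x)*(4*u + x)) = 2*u + x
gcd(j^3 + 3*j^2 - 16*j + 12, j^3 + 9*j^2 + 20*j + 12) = j + 6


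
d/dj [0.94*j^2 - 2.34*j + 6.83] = 1.88*j - 2.34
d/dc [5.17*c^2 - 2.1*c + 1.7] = 10.34*c - 2.1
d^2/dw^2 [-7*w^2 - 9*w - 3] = -14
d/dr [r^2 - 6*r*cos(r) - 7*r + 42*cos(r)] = 6*r*sin(r) + 2*r - 42*sin(r) - 6*cos(r) - 7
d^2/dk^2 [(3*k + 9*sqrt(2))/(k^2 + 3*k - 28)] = 6*((k + 3*sqrt(2))*(2*k + 3)^2 - 3*(k + 1 + sqrt(2))*(k^2 + 3*k - 28))/(k^2 + 3*k - 28)^3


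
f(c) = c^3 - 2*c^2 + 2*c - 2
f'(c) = 3*c^2 - 4*c + 2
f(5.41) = 108.62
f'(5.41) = 68.16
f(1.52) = -0.07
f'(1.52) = 2.85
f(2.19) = 3.29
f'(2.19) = 7.63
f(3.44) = 21.92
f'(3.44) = 23.74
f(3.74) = 29.82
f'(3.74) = 29.00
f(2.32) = 4.36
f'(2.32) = 8.87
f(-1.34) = -10.68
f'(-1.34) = 12.75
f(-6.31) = -345.49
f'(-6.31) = 146.69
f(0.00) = -2.00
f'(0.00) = 2.00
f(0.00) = -2.00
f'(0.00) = 2.00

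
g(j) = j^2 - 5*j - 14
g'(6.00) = 7.00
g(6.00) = -8.00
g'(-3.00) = -11.00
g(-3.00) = 10.00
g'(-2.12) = -9.24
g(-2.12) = 1.09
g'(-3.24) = -11.48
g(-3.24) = 12.70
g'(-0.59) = -6.18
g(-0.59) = -10.70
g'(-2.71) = -10.42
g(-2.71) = 6.89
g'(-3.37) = -11.74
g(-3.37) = 14.21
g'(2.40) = -0.20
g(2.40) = -20.24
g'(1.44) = -2.12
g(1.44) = -19.13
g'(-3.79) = -12.58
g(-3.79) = 19.31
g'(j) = 2*j - 5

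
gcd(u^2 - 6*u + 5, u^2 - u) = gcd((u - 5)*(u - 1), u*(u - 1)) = u - 1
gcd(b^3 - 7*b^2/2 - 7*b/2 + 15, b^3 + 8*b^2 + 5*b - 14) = b + 2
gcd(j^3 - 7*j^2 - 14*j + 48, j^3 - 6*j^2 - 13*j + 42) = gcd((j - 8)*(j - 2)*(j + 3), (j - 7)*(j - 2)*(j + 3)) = j^2 + j - 6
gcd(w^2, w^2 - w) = w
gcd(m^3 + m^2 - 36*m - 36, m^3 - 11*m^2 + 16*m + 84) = m - 6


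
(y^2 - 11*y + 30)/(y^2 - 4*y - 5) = (y - 6)/(y + 1)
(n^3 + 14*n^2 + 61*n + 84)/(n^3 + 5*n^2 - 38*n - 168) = (n + 3)/(n - 6)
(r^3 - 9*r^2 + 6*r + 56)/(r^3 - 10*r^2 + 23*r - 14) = (r^2 - 2*r - 8)/(r^2 - 3*r + 2)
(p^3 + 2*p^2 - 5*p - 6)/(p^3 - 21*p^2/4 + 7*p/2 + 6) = 4*(p^2 + 4*p + 3)/(4*p^2 - 13*p - 12)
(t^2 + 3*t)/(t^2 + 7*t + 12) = t/(t + 4)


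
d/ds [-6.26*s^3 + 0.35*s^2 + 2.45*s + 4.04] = -18.78*s^2 + 0.7*s + 2.45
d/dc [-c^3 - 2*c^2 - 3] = c*(-3*c - 4)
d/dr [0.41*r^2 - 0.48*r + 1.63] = 0.82*r - 0.48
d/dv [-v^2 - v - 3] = -2*v - 1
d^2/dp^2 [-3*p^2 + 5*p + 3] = -6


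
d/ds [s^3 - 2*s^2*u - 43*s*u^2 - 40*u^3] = 3*s^2 - 4*s*u - 43*u^2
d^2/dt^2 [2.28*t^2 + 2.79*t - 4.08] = 4.56000000000000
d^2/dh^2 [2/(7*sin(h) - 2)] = 14*(-7*sin(h)^2 - 2*sin(h) + 14)/(7*sin(h) - 2)^3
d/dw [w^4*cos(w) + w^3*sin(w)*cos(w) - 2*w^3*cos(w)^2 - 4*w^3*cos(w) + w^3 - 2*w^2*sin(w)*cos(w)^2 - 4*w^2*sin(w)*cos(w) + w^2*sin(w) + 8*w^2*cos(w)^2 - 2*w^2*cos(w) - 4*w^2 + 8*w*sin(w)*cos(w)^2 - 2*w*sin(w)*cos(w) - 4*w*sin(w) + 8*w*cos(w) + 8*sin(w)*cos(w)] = -w^4*sin(w) + 2*w^3*sin(2*w) + 4*sqrt(2)*w^3*sin(w + pi/4) + w^3*cos(2*w) + 2*w^2*sin(w) - 13*w^2*sin(2*w)/2 - 23*w^2*cos(w)/2 - 7*w^2*cos(2*w) - 3*w^2*cos(3*w)/2 - 7*w*sin(w) - 4*w*sin(2*w) - w*sin(3*w) - 6*w*cos(w) + 6*w*cos(2*w) + 6*w*cos(3*w) - 2*sin(w) - sin(2*w) + 2*sin(3*w) + 8*cos(w) + 8*cos(2*w)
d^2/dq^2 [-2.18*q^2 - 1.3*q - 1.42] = -4.36000000000000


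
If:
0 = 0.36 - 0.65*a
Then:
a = 0.55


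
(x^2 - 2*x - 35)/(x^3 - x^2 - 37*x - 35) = 1/(x + 1)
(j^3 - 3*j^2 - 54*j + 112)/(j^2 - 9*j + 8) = (j^2 + 5*j - 14)/(j - 1)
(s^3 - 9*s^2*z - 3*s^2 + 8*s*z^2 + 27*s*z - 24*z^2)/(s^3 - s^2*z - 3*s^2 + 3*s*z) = (s - 8*z)/s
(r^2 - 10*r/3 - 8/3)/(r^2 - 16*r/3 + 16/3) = (3*r + 2)/(3*r - 4)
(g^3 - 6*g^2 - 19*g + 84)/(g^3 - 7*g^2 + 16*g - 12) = (g^2 - 3*g - 28)/(g^2 - 4*g + 4)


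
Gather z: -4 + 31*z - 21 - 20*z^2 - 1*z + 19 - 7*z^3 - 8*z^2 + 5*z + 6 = -7*z^3 - 28*z^2 + 35*z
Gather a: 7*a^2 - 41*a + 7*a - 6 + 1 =7*a^2 - 34*a - 5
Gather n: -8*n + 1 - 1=-8*n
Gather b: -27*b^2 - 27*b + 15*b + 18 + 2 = -27*b^2 - 12*b + 20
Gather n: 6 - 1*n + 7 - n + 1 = 14 - 2*n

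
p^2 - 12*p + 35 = (p - 7)*(p - 5)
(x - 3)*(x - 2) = x^2 - 5*x + 6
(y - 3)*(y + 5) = y^2 + 2*y - 15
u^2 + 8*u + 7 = (u + 1)*(u + 7)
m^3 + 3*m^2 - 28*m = m*(m - 4)*(m + 7)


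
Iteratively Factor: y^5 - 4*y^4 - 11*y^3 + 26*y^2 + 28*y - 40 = (y + 2)*(y^4 - 6*y^3 + y^2 + 24*y - 20) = (y - 5)*(y + 2)*(y^3 - y^2 - 4*y + 4) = (y - 5)*(y - 2)*(y + 2)*(y^2 + y - 2) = (y - 5)*(y - 2)*(y + 2)^2*(y - 1)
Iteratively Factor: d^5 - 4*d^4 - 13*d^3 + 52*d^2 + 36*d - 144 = (d - 3)*(d^4 - d^3 - 16*d^2 + 4*d + 48) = (d - 3)*(d + 3)*(d^3 - 4*d^2 - 4*d + 16) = (d - 3)*(d - 2)*(d + 3)*(d^2 - 2*d - 8) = (d - 4)*(d - 3)*(d - 2)*(d + 3)*(d + 2)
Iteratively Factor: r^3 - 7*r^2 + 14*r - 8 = (r - 2)*(r^2 - 5*r + 4) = (r - 2)*(r - 1)*(r - 4)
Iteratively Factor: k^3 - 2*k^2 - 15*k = (k - 5)*(k^2 + 3*k) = (k - 5)*(k + 3)*(k)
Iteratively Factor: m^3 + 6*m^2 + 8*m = (m + 2)*(m^2 + 4*m) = (m + 2)*(m + 4)*(m)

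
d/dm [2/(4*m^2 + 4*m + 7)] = 8*(-2*m - 1)/(4*m^2 + 4*m + 7)^2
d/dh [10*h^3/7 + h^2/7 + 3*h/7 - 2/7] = 30*h^2/7 + 2*h/7 + 3/7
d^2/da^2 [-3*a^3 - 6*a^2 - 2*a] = -18*a - 12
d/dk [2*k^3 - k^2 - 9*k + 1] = 6*k^2 - 2*k - 9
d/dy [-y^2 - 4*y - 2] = -2*y - 4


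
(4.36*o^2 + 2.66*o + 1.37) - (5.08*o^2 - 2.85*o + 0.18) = -0.72*o^2 + 5.51*o + 1.19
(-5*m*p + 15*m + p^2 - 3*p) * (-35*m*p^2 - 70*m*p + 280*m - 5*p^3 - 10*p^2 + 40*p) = 175*m^2*p^3 - 175*m^2*p^2 - 2450*m^2*p + 4200*m^2 - 10*m*p^4 + 10*m*p^3 + 140*m*p^2 - 240*m*p - 5*p^5 + 5*p^4 + 70*p^3 - 120*p^2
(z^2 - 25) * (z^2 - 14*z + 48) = z^4 - 14*z^3 + 23*z^2 + 350*z - 1200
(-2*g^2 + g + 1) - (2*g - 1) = -2*g^2 - g + 2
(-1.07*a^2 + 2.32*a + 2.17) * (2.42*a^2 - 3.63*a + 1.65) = -2.5894*a^4 + 9.4985*a^3 - 4.9357*a^2 - 4.0491*a + 3.5805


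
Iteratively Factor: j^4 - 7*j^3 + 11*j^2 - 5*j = (j - 1)*(j^3 - 6*j^2 + 5*j) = j*(j - 1)*(j^2 - 6*j + 5) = j*(j - 5)*(j - 1)*(j - 1)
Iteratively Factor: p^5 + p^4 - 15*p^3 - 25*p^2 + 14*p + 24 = (p + 3)*(p^4 - 2*p^3 - 9*p^2 + 2*p + 8) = (p + 2)*(p + 3)*(p^3 - 4*p^2 - p + 4) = (p + 1)*(p + 2)*(p + 3)*(p^2 - 5*p + 4) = (p - 1)*(p + 1)*(p + 2)*(p + 3)*(p - 4)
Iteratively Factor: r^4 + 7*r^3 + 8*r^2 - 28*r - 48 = (r + 2)*(r^3 + 5*r^2 - 2*r - 24) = (r + 2)*(r + 3)*(r^2 + 2*r - 8) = (r - 2)*(r + 2)*(r + 3)*(r + 4)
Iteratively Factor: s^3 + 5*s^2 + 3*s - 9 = (s - 1)*(s^2 + 6*s + 9) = (s - 1)*(s + 3)*(s + 3)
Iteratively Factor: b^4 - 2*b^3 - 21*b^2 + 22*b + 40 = (b + 4)*(b^3 - 6*b^2 + 3*b + 10) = (b - 2)*(b + 4)*(b^2 - 4*b - 5) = (b - 5)*(b - 2)*(b + 4)*(b + 1)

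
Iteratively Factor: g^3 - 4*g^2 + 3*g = (g - 1)*(g^2 - 3*g) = g*(g - 1)*(g - 3)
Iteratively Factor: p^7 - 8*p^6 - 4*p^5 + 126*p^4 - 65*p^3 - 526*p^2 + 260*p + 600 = (p - 2)*(p^6 - 6*p^5 - 16*p^4 + 94*p^3 + 123*p^2 - 280*p - 300) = (p - 2)^2*(p^5 - 4*p^4 - 24*p^3 + 46*p^2 + 215*p + 150) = (p - 2)^2*(p + 3)*(p^4 - 7*p^3 - 3*p^2 + 55*p + 50) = (p - 2)^2*(p + 2)*(p + 3)*(p^3 - 9*p^2 + 15*p + 25) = (p - 2)^2*(p + 1)*(p + 2)*(p + 3)*(p^2 - 10*p + 25) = (p - 5)*(p - 2)^2*(p + 1)*(p + 2)*(p + 3)*(p - 5)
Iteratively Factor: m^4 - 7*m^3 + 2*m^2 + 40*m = (m - 5)*(m^3 - 2*m^2 - 8*m) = m*(m - 5)*(m^2 - 2*m - 8) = m*(m - 5)*(m - 4)*(m + 2)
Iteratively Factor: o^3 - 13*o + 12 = (o - 1)*(o^2 + o - 12) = (o - 3)*(o - 1)*(o + 4)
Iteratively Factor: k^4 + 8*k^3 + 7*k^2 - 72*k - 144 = (k + 4)*(k^3 + 4*k^2 - 9*k - 36) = (k + 4)^2*(k^2 - 9) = (k + 3)*(k + 4)^2*(k - 3)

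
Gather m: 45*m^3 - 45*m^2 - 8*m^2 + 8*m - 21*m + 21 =45*m^3 - 53*m^2 - 13*m + 21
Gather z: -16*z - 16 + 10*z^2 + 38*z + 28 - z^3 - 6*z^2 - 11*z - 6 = -z^3 + 4*z^2 + 11*z + 6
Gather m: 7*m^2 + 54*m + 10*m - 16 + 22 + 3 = 7*m^2 + 64*m + 9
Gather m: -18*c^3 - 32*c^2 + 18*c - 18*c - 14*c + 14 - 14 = -18*c^3 - 32*c^2 - 14*c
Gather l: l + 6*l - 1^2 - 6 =7*l - 7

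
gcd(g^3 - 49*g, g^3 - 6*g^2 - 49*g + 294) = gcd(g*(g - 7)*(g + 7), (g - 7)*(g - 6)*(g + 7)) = g^2 - 49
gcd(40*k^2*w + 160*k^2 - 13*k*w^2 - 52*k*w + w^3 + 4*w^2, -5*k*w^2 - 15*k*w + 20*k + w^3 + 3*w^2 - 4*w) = -5*k*w - 20*k + w^2 + 4*w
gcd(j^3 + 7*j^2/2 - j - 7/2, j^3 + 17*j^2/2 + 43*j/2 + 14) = j^2 + 9*j/2 + 7/2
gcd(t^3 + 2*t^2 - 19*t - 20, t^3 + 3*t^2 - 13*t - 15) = t^2 + 6*t + 5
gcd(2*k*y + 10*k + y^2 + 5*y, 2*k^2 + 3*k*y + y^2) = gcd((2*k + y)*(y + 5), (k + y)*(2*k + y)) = 2*k + y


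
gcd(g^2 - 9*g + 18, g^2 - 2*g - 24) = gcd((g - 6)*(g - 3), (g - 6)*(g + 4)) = g - 6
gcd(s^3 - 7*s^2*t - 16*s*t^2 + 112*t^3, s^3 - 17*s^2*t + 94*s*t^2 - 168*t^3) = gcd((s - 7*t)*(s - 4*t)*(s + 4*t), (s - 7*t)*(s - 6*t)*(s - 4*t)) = s^2 - 11*s*t + 28*t^2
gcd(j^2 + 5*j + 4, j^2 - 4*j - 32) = j + 4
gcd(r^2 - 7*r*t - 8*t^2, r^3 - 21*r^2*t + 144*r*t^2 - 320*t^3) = r - 8*t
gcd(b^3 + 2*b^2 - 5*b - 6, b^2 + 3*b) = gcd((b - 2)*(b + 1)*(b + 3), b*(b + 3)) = b + 3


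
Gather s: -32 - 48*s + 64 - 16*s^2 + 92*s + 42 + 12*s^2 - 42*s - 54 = -4*s^2 + 2*s + 20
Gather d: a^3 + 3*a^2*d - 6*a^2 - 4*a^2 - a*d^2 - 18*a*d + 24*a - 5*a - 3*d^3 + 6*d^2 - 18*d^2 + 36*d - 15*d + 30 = a^3 - 10*a^2 + 19*a - 3*d^3 + d^2*(-a - 12) + d*(3*a^2 - 18*a + 21) + 30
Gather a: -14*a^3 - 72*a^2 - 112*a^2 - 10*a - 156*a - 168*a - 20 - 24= -14*a^3 - 184*a^2 - 334*a - 44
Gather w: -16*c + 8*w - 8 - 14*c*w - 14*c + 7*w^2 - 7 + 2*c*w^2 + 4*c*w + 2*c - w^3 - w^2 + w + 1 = -28*c - w^3 + w^2*(2*c + 6) + w*(9 - 10*c) - 14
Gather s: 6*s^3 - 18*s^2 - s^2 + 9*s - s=6*s^3 - 19*s^2 + 8*s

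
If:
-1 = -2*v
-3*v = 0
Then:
No Solution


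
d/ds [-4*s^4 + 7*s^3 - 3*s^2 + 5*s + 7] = -16*s^3 + 21*s^2 - 6*s + 5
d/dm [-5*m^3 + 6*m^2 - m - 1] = -15*m^2 + 12*m - 1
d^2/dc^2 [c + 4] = 0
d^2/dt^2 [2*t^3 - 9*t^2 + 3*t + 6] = 12*t - 18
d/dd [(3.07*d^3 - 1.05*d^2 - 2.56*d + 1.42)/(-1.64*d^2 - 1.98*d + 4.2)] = (-5.0348*d^4 - 12.1572*d^3 + 36.5626*d^2 - 4.1624*d - 7.9404)/(2.6896*d^4 + 6.4944*d^3 - 9.8556*d^2 - 16.632*d + 17.64)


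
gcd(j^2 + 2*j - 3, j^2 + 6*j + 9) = j + 3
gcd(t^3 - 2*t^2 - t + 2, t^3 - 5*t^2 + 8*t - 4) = t^2 - 3*t + 2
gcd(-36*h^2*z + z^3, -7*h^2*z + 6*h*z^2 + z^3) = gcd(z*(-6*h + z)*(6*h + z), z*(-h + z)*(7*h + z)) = z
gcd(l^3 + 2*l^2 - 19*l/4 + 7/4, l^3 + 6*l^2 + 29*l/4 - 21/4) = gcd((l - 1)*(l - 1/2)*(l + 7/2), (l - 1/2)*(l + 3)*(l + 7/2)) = l^2 + 3*l - 7/4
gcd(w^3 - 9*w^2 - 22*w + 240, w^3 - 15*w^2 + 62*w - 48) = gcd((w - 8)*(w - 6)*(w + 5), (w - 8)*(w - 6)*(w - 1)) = w^2 - 14*w + 48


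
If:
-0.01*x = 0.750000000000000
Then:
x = -75.00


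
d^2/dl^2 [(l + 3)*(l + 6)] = 2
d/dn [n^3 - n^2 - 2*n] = 3*n^2 - 2*n - 2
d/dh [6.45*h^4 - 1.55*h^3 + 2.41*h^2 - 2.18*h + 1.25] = 25.8*h^3 - 4.65*h^2 + 4.82*h - 2.18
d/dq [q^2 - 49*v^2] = 2*q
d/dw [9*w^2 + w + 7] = 18*w + 1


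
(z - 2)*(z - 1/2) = z^2 - 5*z/2 + 1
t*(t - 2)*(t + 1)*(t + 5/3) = t^4 + 2*t^3/3 - 11*t^2/3 - 10*t/3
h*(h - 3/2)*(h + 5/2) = h^3 + h^2 - 15*h/4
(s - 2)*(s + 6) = s^2 + 4*s - 12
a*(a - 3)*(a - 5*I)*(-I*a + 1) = -I*a^4 - 4*a^3 + 3*I*a^3 + 12*a^2 - 5*I*a^2 + 15*I*a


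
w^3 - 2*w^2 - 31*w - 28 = (w - 7)*(w + 1)*(w + 4)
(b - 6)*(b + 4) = b^2 - 2*b - 24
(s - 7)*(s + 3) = s^2 - 4*s - 21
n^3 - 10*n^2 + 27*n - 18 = (n - 6)*(n - 3)*(n - 1)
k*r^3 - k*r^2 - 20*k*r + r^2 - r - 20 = (r - 5)*(r + 4)*(k*r + 1)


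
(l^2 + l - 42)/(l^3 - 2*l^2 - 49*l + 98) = (l - 6)/(l^2 - 9*l + 14)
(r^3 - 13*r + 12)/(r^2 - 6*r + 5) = (r^2 + r - 12)/(r - 5)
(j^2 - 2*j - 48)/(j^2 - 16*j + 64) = (j + 6)/(j - 8)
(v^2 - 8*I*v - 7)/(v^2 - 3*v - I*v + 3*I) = (v - 7*I)/(v - 3)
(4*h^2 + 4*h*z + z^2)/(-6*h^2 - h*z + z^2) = (2*h + z)/(-3*h + z)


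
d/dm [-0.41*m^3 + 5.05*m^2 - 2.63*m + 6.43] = -1.23*m^2 + 10.1*m - 2.63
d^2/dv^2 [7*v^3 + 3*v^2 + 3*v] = 42*v + 6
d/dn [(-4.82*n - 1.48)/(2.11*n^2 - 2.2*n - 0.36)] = (10.1702*n^2 + 6.2456*n - 1.5208)/(4.4521*n^4 - 9.284*n^3 + 3.3208*n^2 + 1.584*n + 0.1296)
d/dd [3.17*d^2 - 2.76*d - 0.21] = 6.34*d - 2.76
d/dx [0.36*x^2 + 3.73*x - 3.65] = 0.72*x + 3.73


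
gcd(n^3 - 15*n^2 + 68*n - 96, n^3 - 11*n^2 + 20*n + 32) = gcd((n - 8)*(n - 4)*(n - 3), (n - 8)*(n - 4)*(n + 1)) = n^2 - 12*n + 32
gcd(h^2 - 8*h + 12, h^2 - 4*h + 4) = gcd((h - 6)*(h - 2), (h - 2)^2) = h - 2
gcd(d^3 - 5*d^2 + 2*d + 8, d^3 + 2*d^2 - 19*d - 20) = d^2 - 3*d - 4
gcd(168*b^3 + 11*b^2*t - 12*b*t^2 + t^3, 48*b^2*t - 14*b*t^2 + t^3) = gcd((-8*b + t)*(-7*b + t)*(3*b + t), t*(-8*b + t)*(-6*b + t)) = -8*b + t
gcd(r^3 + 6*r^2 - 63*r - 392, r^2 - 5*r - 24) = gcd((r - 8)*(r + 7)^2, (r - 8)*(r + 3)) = r - 8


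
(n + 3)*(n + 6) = n^2 + 9*n + 18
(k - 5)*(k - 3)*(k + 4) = k^3 - 4*k^2 - 17*k + 60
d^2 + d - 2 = (d - 1)*(d + 2)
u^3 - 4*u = u*(u - 2)*(u + 2)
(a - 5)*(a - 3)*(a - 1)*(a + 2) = a^4 - 7*a^3 + 5*a^2 + 31*a - 30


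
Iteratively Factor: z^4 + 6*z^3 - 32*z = (z)*(z^3 + 6*z^2 - 32) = z*(z + 4)*(z^2 + 2*z - 8) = z*(z - 2)*(z + 4)*(z + 4)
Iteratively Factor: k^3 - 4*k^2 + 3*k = (k - 3)*(k^2 - k) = (k - 3)*(k - 1)*(k)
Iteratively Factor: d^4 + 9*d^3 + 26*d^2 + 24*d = (d + 2)*(d^3 + 7*d^2 + 12*d) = (d + 2)*(d + 4)*(d^2 + 3*d) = (d + 2)*(d + 3)*(d + 4)*(d)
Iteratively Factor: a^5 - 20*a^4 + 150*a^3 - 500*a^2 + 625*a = (a - 5)*(a^4 - 15*a^3 + 75*a^2 - 125*a) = (a - 5)^2*(a^3 - 10*a^2 + 25*a) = a*(a - 5)^2*(a^2 - 10*a + 25) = a*(a - 5)^3*(a - 5)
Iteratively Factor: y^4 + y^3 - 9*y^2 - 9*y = (y + 3)*(y^3 - 2*y^2 - 3*y) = y*(y + 3)*(y^2 - 2*y - 3) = y*(y + 1)*(y + 3)*(y - 3)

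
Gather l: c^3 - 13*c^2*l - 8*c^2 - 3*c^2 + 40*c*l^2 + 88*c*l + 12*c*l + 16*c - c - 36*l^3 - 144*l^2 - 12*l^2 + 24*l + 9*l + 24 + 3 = c^3 - 11*c^2 + 15*c - 36*l^3 + l^2*(40*c - 156) + l*(-13*c^2 + 100*c + 33) + 27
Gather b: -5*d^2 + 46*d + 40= -5*d^2 + 46*d + 40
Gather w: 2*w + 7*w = 9*w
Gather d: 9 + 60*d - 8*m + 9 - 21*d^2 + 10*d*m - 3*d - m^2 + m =-21*d^2 + d*(10*m + 57) - m^2 - 7*m + 18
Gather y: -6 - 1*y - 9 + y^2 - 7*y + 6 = y^2 - 8*y - 9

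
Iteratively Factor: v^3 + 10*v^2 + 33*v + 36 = (v + 3)*(v^2 + 7*v + 12) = (v + 3)*(v + 4)*(v + 3)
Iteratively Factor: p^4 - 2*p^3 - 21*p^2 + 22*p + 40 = (p + 4)*(p^3 - 6*p^2 + 3*p + 10) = (p + 1)*(p + 4)*(p^2 - 7*p + 10) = (p - 5)*(p + 1)*(p + 4)*(p - 2)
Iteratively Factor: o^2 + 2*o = (o)*(o + 2)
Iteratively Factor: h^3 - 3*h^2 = (h)*(h^2 - 3*h) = h^2*(h - 3)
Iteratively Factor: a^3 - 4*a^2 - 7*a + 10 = (a - 5)*(a^2 + a - 2) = (a - 5)*(a - 1)*(a + 2)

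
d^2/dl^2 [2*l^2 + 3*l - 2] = 4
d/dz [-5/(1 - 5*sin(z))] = -25*cos(z)/(5*sin(z) - 1)^2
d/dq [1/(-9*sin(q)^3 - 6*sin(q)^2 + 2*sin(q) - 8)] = (27*sin(q)^2 + 12*sin(q) - 2)*cos(q)/(9*sin(q)^3 + 6*sin(q)^2 - 2*sin(q) + 8)^2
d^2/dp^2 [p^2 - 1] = 2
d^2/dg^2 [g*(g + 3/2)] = 2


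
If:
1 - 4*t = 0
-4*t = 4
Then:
No Solution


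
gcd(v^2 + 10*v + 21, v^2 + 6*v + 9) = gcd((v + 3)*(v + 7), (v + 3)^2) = v + 3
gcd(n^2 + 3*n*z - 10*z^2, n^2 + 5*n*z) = n + 5*z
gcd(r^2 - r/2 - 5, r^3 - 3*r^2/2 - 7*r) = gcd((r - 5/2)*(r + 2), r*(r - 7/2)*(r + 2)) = r + 2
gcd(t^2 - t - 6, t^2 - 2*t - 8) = t + 2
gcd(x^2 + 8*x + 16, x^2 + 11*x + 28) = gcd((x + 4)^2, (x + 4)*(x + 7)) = x + 4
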